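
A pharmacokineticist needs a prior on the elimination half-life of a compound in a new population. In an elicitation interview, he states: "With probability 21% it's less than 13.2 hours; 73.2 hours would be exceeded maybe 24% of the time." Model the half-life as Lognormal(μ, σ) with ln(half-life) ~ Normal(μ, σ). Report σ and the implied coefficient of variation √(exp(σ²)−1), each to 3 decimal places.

σ ≈ 1.132, CV ≈ 1.614

If T ~ Lognormal(μ,σ) then ln T ~ Normal(μ,σ), so the p-quantile of ln T is μ + z_p·σ.
ln(13.2) = 2.58 and ln(73.2) = 4.293; z_{0.21} = -0.8064, z_{0.76} = 0.7063.
σ = (4.293 − 2.58)/(0.7063 − (-0.8064)) = 1.132.
μ = 2.58 − (-0.8064)·1.132 = 3.493.
CV = √(exp(σ²)−1) = √(exp(1.2823)−1) = 1.614.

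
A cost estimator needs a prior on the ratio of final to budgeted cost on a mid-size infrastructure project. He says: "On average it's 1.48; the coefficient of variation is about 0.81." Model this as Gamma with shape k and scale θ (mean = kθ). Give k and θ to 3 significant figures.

For Gamma(k, scale θ): mean = kθ, variance = kθ², so CV = 1/√k.
CV = 0.81, hence k = 1/CV² = 1.52.
Then θ = mean/k = 1.48/1.52 = 0.971.

k ≈ 1.52, θ ≈ 0.971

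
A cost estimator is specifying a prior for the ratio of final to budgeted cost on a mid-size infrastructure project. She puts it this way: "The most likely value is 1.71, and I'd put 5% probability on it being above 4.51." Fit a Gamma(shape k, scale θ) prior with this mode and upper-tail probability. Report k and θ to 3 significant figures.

Gamma(k,θ) with k>1 has mode (k−1)θ, so θ = 1.71/(k−1).
Need P(X < 4.51) = 0.95 with θ tied to k this way. Start at k = 2, θ = 1.71: P(X<4.51) ≈ 0.740.
Too low — raise k to concentrate. Iterating converges to k ≈ 3.87.
Then θ = 1.71/(3.87−1) ≈ 0.596.

k ≈ 3.87, θ ≈ 0.596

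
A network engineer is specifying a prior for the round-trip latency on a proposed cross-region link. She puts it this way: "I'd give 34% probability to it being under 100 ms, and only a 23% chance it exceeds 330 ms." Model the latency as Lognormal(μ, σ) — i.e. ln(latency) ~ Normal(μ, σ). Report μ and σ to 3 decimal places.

μ ≈ 5.033, σ ≈ 1.037

If T ~ Lognormal(μ,σ) then ln T ~ Normal(μ,σ), so the p-quantile of ln T is μ + z_p·σ.
ln(100) = 4.605 and ln(330) = 5.799; z_{0.34} = -0.4125, z_{0.77} = 0.7388.
σ = (5.799 − 4.605)/(0.7388 − (-0.4125)) = 1.037.
μ = 4.605 − (-0.4125)·1.037 = 5.033.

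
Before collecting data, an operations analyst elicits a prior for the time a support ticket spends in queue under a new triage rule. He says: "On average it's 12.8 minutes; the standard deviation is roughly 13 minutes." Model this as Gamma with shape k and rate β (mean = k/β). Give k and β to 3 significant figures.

k ≈ 0.969, β ≈ 0.0757

For Gamma(k, rate β): mean = k/β, variance = k/β², so CV = 1/√k.
CV = SD/mean = 13/12.8 = 1.016, hence k = 1/CV² = 0.969.
Then β = k/mean = 0.969/12.8 = 0.0757.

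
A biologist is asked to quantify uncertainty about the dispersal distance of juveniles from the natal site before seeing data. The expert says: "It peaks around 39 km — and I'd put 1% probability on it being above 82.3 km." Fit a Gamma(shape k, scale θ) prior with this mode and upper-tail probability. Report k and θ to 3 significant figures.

k ≈ 9.72, θ ≈ 4.47

Gamma(k,θ) with k>1 has mode (k−1)θ, so θ = 39/(k−1).
Need P(X < 82.3) = 0.99 with θ tied to k this way. Start at k = 2, θ = 39: P(X<82.3) ≈ 0.623.
Too low — raise k to concentrate. Iterating converges to k ≈ 9.72.
Then θ = 39/(9.72−1) ≈ 4.47.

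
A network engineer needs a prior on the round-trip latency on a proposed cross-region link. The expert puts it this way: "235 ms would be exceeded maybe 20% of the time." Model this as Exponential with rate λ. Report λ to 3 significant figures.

P(T > 235.0) = e^(−λ·235.0) = 0.2, so λ = −ln(0.2)/235.0 = 0.00685.

λ ≈ 0.00685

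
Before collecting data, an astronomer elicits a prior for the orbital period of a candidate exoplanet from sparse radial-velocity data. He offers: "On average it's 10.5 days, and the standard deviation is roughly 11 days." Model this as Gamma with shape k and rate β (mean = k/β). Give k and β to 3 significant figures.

For Gamma(k, rate β): mean = k/β, variance = k/β², so CV = 1/√k.
CV = SD/mean = 11/10.5 = 1.048, hence k = 1/CV² = 0.911.
Then β = k/mean = 0.911/10.5 = 0.0868.

k ≈ 0.911, β ≈ 0.0868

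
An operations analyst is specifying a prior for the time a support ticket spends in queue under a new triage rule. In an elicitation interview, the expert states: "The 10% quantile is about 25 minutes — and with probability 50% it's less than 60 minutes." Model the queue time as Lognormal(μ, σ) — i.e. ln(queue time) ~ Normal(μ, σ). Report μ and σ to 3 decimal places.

If T ~ Lognormal(μ,σ) then ln T ~ Normal(μ,σ), so the p-quantile of ln T is μ + z_p·σ.
ln(25) = 3.219 and ln(60) = 4.094; z_{0.1} = -1.282, z_{0.5} = 0.
σ = (4.094 − 3.219)/(0 − (-1.282)) = 0.683.
μ = 3.219 − (-1.282)·0.683 = 4.094.

μ ≈ 4.094, σ ≈ 0.683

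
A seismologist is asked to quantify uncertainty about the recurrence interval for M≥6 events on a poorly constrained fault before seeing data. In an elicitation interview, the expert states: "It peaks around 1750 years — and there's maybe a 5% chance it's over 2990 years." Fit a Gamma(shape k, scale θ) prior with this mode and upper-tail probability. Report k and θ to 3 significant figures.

Gamma(k,θ) with k>1 has mode (k−1)θ, so θ = 1750/(k−1).
Need P(X < 2990) = 0.95 with θ tied to k this way. Start at k = 2, θ = 1750: P(X<2990) ≈ 0.509.
Too low — raise k to concentrate. Iterating converges to k ≈ 10.7.
Then θ = 1750/(10.7−1) ≈ 180.

k ≈ 10.7, θ ≈ 180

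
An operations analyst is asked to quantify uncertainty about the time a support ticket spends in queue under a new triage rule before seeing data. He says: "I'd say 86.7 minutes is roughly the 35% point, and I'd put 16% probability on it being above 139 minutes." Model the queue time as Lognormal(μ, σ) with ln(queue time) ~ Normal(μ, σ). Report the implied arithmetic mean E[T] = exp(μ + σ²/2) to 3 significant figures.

E[T] ≈ 105 minutes

If T ~ Lognormal(μ,σ) then ln T ~ Normal(μ,σ), so the p-quantile of ln T is μ + z_p·σ.
ln(86.7) = 4.462 and ln(139) = 4.934; z_{0.35} = -0.3853, z_{0.84} = 0.9945.
σ = (4.934 − 4.462)/(0.9945 − (-0.3853)) = 0.342.
μ = 4.462 − (-0.3853)·0.342 = 4.594.
E[T] = exp(μ + σ²/2) = exp(4.594 + 0.0585) = 105 minutes.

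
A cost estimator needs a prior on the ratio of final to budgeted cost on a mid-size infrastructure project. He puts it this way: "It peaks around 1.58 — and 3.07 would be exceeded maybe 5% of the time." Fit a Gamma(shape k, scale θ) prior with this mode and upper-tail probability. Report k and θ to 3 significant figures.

k ≈ 7.29, θ ≈ 0.251

Gamma(k,θ) with k>1 has mode (k−1)θ, so θ = 1.58/(k−1).
Need P(X < 3.07) = 0.95 with θ tied to k this way. Start at k = 2, θ = 1.58: P(X<3.07) ≈ 0.578.
Too low — raise k to concentrate. Iterating converges to k ≈ 7.29.
Then θ = 1.58/(7.29−1) ≈ 0.251.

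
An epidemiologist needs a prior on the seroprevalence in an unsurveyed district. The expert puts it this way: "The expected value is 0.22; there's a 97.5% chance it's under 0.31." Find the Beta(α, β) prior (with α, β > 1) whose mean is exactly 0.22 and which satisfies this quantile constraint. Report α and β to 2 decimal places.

With mean 0.22 fixed, write α = 0.22s, β = 0.78s where s = α+β.
Need P(θ < 0.31) = 0.975 under Beta(0.22s, 0.78s). Normal approximation: (q−m)/√(m(1−m)/s) ≈ z_{0.975} = 1.96, so s ≈ 0.22·0.78·(1.96)²/(0.31−0.22)² = 81.4.
At s = 81.4: P(θ<0.31) ≈ 0.968. Adjusting to match 0.975 gives s ≈ 91.24.
So α = 0.22·91.24 ≈ 20.07, β = 0.78·91.24 ≈ 71.17.

α ≈ 20.07, β ≈ 71.17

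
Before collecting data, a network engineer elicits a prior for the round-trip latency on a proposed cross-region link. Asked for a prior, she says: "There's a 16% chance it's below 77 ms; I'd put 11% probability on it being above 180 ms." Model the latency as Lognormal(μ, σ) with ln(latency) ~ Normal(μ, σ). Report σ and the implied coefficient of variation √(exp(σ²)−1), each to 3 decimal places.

σ ≈ 0.382, CV ≈ 0.397

If T ~ Lognormal(μ,σ) then ln T ~ Normal(μ,σ), so the p-quantile of ln T is μ + z_p·σ.
ln(77) = 4.344 and ln(180) = 5.193; z_{0.16} = -0.9945, z_{0.89} = 1.227.
σ = (5.193 − 4.344)/(1.227 − (-0.9945)) = 0.382.
μ = 4.344 − (-0.9945)·0.382 = 4.724.
CV = √(exp(σ²)−1) = √(exp(0.1462)−1) = 0.397.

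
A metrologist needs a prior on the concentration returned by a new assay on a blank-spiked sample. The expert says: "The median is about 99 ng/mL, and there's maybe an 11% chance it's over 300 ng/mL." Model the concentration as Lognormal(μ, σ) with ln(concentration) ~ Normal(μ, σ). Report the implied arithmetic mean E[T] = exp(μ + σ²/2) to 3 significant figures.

If T ~ Lognormal(μ,σ) then ln T ~ Normal(μ,σ), so the p-quantile of ln T is μ + z_p·σ.
ln(99) = 4.595 and ln(300) = 5.704; z_{0.5} = 0, z_{0.89} = 1.227.
σ = (5.704 − 4.595)/(1.227 − (0)) = 0.904.
μ = 4.595 − (0)·0.904 = 4.595.
E[T] = exp(μ + σ²/2) = exp(4.595 + 0.4085) = 149 ng/mL.

E[T] ≈ 149 ng/mL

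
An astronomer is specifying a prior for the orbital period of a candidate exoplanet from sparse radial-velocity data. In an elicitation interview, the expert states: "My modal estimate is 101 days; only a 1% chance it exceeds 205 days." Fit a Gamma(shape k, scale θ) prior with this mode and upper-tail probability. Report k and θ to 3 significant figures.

k ≈ 10.8, θ ≈ 10.3

Gamma(k,θ) with k>1 has mode (k−1)θ, so θ = 101/(k−1).
Need P(X < 205) = 0.99 with θ tied to k this way. Start at k = 2, θ = 101: P(X<205) ≈ 0.602.
Too low — raise k to concentrate. Iterating converges to k ≈ 10.8.
Then θ = 101/(10.8−1) ≈ 10.3.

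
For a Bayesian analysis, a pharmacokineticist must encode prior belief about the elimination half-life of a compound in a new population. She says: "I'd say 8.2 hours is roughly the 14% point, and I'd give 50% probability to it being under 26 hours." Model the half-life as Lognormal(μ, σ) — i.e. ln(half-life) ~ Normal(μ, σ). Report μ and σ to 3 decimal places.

μ ≈ 3.258, σ ≈ 1.068

If T ~ Lognormal(μ,σ) then ln T ~ Normal(μ,σ), so the p-quantile of ln T is μ + z_p·σ.
ln(8.2) = 2.104 and ln(26) = 3.258; z_{0.14} = -1.08, z_{0.5} = 0.
σ = (3.258 − 2.104)/(0 − (-1.08)) = 1.068.
μ = 2.104 − (-1.08)·1.068 = 3.258.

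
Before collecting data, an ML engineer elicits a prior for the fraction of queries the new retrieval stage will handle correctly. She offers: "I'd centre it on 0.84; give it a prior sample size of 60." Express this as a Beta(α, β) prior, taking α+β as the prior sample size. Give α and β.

Under the effective-sample-size interpretation, Beta(α, β) has prior mean α/(α+β) and prior sample size α+β.
So α+β = 60 and α/(α+β) = 0.84, giving α = 0.84·60 = 50.4 and β = 60 − 50.4 = 9.6.

α = 50.4, β = 9.6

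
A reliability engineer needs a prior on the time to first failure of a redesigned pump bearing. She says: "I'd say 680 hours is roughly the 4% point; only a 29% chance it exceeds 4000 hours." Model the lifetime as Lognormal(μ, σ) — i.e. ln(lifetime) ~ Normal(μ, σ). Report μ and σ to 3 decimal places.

If T ~ Lognormal(μ,σ) then ln T ~ Normal(μ,σ), so the p-quantile of ln T is μ + z_p·σ.
ln(680) = 6.522 and ln(4000) = 8.294; z_{0.04} = -1.751, z_{0.71} = 0.5534.
σ = (8.294 − 6.522)/(0.5534 − (-1.751)) = 0.769.
μ = 6.522 − (-1.751)·0.769 = 7.868.

μ ≈ 7.868, σ ≈ 0.769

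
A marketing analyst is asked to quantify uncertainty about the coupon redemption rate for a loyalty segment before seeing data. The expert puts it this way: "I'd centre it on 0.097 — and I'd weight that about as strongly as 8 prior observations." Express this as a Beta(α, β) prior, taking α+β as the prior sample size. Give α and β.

α = 0.776, β = 7.224

Under the effective-sample-size interpretation, Beta(α, β) has prior mean α/(α+β) and prior sample size α+β.
So α+β = 8 and α/(α+β) = 0.097, giving α = 0.097·8 = 0.776 and β = 8 − 0.776 = 7.224.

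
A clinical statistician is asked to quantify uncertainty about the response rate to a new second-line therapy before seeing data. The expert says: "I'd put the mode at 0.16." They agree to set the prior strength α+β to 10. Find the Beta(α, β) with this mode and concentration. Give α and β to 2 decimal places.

α = 2.28, β = 7.72

For α,β > 1 the Beta mode is (α−1)/(α+β−2). With α+β = 10, the mode is (α−1)/8.
Set (α−1)/8 = 0.16 → α = 1 + 0.16·8 = 2.28.
β = 10 − α = 7.72.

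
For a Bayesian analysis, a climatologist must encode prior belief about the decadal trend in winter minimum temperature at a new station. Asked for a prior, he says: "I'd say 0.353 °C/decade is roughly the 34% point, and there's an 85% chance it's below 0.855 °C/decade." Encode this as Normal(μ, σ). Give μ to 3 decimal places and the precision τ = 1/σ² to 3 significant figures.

μ = 0.496, τ = 8.33

For Normal(μ,σ), the p-quantile is μ + z_p·σ. Here z_{0.34} = -0.4125, z_{0.85} = 1.036.
So 0.353 = μ − 0.4125σ and 0.855 = μ + 1.036σ.
Subtracting: σ = (0.855 − 0.353)/(1.036 − (-0.4125)) = 0.346.
Then μ = 0.353 − (-0.4125)·0.346 = 0.496.
Precision τ = 1/σ² = 1/0.3465² = 8.33.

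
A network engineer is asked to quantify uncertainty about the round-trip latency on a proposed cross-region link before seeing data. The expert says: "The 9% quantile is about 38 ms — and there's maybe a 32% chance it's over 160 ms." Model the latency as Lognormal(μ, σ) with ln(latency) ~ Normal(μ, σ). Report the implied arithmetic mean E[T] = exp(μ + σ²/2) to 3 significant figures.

If T ~ Lognormal(μ,σ) then ln T ~ Normal(μ,σ), so the p-quantile of ln T is μ + z_p·σ.
ln(38) = 3.638 and ln(160) = 5.075; z_{0.09} = -1.341, z_{0.68} = 0.4677.
σ = (5.075 − 3.638)/(0.4677 − (-1.341)) = 0.795.
μ = 3.638 − (-1.341)·0.795 = 4.703.
E[T] = exp(μ + σ²/2) = exp(4.703 + 0.3160) = 151 ms.

E[T] ≈ 151 ms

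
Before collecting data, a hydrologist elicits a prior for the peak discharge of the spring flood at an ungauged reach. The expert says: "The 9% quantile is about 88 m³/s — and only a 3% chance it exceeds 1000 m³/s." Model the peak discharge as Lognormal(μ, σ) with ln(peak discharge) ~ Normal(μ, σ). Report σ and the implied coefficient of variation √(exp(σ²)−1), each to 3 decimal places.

σ ≈ 0.754, CV ≈ 0.876

If T ~ Lognormal(μ,σ) then ln T ~ Normal(μ,σ), so the p-quantile of ln T is μ + z_p·σ.
ln(88) = 4.477 and ln(1000) = 6.908; z_{0.09} = -1.341, z_{0.97} = 1.881.
σ = (6.908 − 4.477)/(1.881 − (-1.341)) = 0.754.
μ = 4.477 − (-1.341)·0.754 = 5.489.
CV = √(exp(σ²)−1) = √(exp(0.5692)−1) = 0.876.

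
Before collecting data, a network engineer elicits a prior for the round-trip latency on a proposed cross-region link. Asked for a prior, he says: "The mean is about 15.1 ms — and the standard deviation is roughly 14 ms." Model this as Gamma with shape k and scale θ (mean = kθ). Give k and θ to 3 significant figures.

For Gamma(k, scale θ): mean = kθ, variance = kθ², so CV = 1/√k.
CV = SD/mean = 14/15.1 = 0.9272, hence k = 1/CV² = 1.16.
Then θ = mean/k = 15.1/1.16 = 13.

k ≈ 1.16, θ ≈ 13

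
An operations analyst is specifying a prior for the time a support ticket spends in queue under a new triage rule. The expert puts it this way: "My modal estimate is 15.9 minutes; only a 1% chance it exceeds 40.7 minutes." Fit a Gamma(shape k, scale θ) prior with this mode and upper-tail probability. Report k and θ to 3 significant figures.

k ≈ 6.29, θ ≈ 3.01

Gamma(k,θ) with k>1 has mode (k−1)θ, so θ = 15.9/(k−1).
Need P(X < 40.7) = 0.99 with θ tied to k this way. Start at k = 2, θ = 15.9: P(X<40.7) ≈ 0.725.
Too low — raise k to concentrate. Iterating converges to k ≈ 6.29.
Then θ = 15.9/(6.29−1) ≈ 3.01.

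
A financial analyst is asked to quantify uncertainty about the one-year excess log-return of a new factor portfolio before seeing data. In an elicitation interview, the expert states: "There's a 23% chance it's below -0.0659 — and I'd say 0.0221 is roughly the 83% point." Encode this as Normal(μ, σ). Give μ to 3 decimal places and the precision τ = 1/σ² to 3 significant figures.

μ = -0.027, τ = 370

For Normal(μ,σ), the p-quantile is μ + z_p·σ. Here z_{0.23} = -0.7388, z_{0.83} = 0.9542.
So -0.0659 = μ − 0.7388σ and 0.0221 = μ + 0.9542σ.
Subtracting: σ = (0.0221 − -0.0659)/(0.9542 − (-0.7388)) = 0.052.
Then μ = -0.0659 − (-0.7388)·0.052 = -0.027.
Precision τ = 1/σ² = 1/0.05198² = 370.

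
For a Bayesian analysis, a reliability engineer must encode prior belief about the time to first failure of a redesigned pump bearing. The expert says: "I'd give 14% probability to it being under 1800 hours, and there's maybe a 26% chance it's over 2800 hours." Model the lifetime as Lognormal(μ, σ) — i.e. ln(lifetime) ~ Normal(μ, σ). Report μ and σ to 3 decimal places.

If T ~ Lognormal(μ,σ) then ln T ~ Normal(μ,σ), so the p-quantile of ln T is μ + z_p·σ.
ln(1800) = 7.496 and ln(2800) = 7.937; z_{0.14} = -1.08, z_{0.74} = 0.6433.
σ = (7.937 − 7.496)/(0.6433 − (-1.08)) = 0.256.
μ = 7.496 − (-1.08)·0.256 = 7.772.

μ ≈ 7.772, σ ≈ 0.256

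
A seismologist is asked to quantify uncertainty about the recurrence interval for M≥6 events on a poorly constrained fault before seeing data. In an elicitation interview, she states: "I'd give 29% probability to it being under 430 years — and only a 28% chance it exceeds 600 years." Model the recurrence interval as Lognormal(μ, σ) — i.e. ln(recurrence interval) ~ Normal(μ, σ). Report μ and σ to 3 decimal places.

If T ~ Lognormal(μ,σ) then ln T ~ Normal(μ,σ), so the p-quantile of ln T is μ + z_p·σ.
ln(430) = 6.064 and ln(600) = 6.397; z_{0.29} = -0.5534, z_{0.72} = 0.5828.
σ = (6.397 − 6.064)/(0.5828 − (-0.5534)) = 0.293.
μ = 6.064 − (-0.5534)·0.293 = 6.226.

μ ≈ 6.226, σ ≈ 0.293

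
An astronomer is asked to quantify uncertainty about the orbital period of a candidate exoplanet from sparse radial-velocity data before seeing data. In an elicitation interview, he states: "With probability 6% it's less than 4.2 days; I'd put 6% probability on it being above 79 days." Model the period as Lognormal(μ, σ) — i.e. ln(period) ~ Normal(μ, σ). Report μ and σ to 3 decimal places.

μ ≈ 2.902, σ ≈ 0.944

If T ~ Lognormal(μ,σ) then ln T ~ Normal(μ,σ), so the p-quantile of ln T is μ + z_p·σ.
ln(4.2) = 1.435 and ln(79) = 4.369; z_{0.06} = -1.555, z_{0.94} = 1.555.
σ = (4.369 − 1.435)/(1.555 − (-1.555)) = 0.944.
μ = 1.435 − (-1.555)·0.944 = 2.902.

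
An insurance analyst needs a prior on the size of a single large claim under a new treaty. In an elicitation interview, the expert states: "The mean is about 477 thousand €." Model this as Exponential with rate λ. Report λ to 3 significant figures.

λ ≈ 0.0021

Exponential mean = 1/λ, so λ = 1/477.0 = 0.0021.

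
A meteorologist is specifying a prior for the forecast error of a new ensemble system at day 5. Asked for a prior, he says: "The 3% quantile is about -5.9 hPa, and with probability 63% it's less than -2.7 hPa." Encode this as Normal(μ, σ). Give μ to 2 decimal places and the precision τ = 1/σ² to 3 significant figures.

μ = -3.18, τ = 0.478

For Normal(μ,σ), the p-quantile is μ + z_p·σ. Here z_{0.03} = -1.881, z_{0.63} = 0.3319.
So -5.9 = μ − 1.881σ and -2.7 = μ + 0.3319σ.
Subtracting: σ = (-2.7 − -5.9)/(0.3319 − (-1.881)) = 1.45.
Then μ = -5.9 − (-1.881)·1.45 = -3.18.
Precision τ = 1/σ² = 1/1.446² = 0.478.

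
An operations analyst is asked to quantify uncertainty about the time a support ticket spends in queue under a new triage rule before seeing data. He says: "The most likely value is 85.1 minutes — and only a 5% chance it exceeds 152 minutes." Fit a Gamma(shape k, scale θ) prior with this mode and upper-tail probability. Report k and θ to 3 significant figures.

k ≈ 9.29, θ ≈ 10.3

Gamma(k,θ) with k>1 has mode (k−1)θ, so θ = 85.1/(k−1).
Need P(X < 152) = 0.95 with θ tied to k this way. Start at k = 2, θ = 85.1: P(X<152) ≈ 0.533.
Too low — raise k to concentrate. Iterating converges to k ≈ 9.29.
Then θ = 85.1/(9.29−1) ≈ 10.3.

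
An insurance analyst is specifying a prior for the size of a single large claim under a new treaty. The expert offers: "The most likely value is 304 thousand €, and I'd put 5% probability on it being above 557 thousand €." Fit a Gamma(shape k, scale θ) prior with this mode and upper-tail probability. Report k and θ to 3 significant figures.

Gamma(k,θ) with k>1 has mode (k−1)θ, so θ = 304/(k−1).
Need P(X < 557) = 0.95 with θ tied to k this way. Start at k = 2, θ = 304: P(X<557) ≈ 0.547.
Too low — raise k to concentrate. Iterating converges to k ≈ 8.59.
Then θ = 304/(8.59−1) ≈ 40.

k ≈ 8.59, θ ≈ 40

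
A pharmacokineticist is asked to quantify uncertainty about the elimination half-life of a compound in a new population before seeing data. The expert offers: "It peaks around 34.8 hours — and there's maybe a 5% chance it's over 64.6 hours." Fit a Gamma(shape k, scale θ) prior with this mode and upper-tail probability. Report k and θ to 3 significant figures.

Gamma(k,θ) with k>1 has mode (k−1)θ, so θ = 34.8/(k−1).
Need P(X < 64.6) = 0.95 with θ tied to k this way. Start at k = 2, θ = 34.8: P(X<64.6) ≈ 0.554.
Too low — raise k to concentrate. Iterating converges to k ≈ 8.27.
Then θ = 34.8/(8.27−1) ≈ 4.78.

k ≈ 8.27, θ ≈ 4.78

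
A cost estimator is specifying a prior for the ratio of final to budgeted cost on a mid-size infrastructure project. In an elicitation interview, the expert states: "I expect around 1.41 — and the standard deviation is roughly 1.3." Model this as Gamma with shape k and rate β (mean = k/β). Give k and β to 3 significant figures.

k ≈ 1.18, β ≈ 0.834

For Gamma(k, rate β): mean = k/β, variance = k/β², so CV = 1/√k.
CV = SD/mean = 1.3/1.41 = 0.922, hence k = 1/CV² = 1.18.
Then β = k/mean = 1.18/1.41 = 0.834.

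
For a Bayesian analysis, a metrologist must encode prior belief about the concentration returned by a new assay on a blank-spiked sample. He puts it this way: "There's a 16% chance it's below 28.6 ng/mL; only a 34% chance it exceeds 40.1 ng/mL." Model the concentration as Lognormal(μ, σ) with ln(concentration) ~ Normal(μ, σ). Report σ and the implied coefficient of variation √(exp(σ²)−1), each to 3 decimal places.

If T ~ Lognormal(μ,σ) then ln T ~ Normal(μ,σ), so the p-quantile of ln T is μ + z_p·σ.
ln(28.6) = 3.353 and ln(40.1) = 3.691; z_{0.16} = -0.9945, z_{0.66} = 0.4125.
σ = (3.691 − 3.353)/(0.4125 − (-0.9945)) = 0.240.
μ = 3.353 − (-0.9945)·0.240 = 3.592.
CV = √(exp(σ²)−1) = √(exp(0.0577)−1) = 0.244.

σ ≈ 0.240, CV ≈ 0.244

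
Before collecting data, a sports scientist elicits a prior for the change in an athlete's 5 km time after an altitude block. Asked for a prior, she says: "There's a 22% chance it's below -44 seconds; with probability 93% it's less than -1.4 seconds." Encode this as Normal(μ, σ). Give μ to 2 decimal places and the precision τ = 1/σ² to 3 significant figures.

For Normal(μ,σ), the p-quantile is μ + z_p·σ. Here z_{0.22} = -0.7722, z_{0.93} = 1.476.
So -44 = μ − 0.7722σ and -1.4 = μ + 1.476σ.
Subtracting: σ = (-1.4 − -44)/(1.476 − (-0.7722)) = 18.95.
Then μ = -44 − (-0.7722)·18.95 = -29.37.
Precision τ = 1/σ² = 1/18.95² = 0.00278.

μ = -29.37, τ = 0.00278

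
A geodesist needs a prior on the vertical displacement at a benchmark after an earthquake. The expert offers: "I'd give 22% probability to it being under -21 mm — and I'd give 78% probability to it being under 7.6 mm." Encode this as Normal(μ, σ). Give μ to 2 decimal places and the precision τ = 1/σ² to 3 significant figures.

μ = -6.70, τ = 0.00292

For Normal(μ,σ), the p-quantile is μ + z_p·σ. Here z_{0.22} = -0.7722, z_{0.78} = 0.7722.
So -21 = μ − 0.7722σ and 7.6 = μ + 0.7722σ.
Subtracting: σ = (7.6 − -21)/(0.7722 − (-0.7722)) = 18.52.
Then μ = -21 − (-0.7722)·18.52 = -6.70.
Precision τ = 1/σ² = 1/18.52² = 0.00292.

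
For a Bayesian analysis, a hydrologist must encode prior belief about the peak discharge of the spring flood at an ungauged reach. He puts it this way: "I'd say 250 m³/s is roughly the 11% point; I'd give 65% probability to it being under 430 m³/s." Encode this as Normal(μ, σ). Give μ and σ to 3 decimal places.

μ = 386.970, σ = 111.673

For Normal(μ,σ), the p-quantile is μ + z_p·σ. Here z_{0.11} = -1.227, z_{0.65} = 0.3853.
So 250 = μ − 1.227σ and 430 = μ + 0.3853σ.
Subtracting: σ = (430 − 250)/(0.3853 − (-1.227)) = 111.673.
Then μ = 250 − (-1.227)·111.673 = 386.970.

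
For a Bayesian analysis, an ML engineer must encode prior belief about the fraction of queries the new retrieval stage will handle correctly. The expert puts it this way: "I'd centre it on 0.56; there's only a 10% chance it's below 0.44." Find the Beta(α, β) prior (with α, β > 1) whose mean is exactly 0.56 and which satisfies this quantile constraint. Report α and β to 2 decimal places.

α ≈ 15.79, β ≈ 12.41

With mean 0.56 fixed, write α = 0.56s, β = 0.44s where s = α+β.
Need P(θ < 0.44) = 0.1 under Beta(0.56s, 0.44s). Normal approximation: (q−m)/√(m(1−m)/s) ≈ z_{0.1} = -1.28, so s ≈ 0.56·0.44·(-1.28)²/(0.44−0.56)² = 28.1.
At s = 28.1: P(θ<0.44) ≈ 0.100. Adjusting to match 0.1 gives s ≈ 28.20.
So α = 0.56·28.20 ≈ 15.79, β = 0.44·28.20 ≈ 12.41.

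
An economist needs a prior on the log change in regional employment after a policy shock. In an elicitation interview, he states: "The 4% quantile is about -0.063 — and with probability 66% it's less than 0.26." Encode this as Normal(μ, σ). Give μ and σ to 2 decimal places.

The p-quantile of Normal(μ,σ) is μ + z_p·σ, with z_{0.04} = -1.751 and z_{0.66} = 0.4125.
Eliminate σ: μ = (z₂·x₁ − z₁·x₂)/(z₂ − z₁) = (0.4125·-0.063 − (-1.751)·0.26)/2.163 = 0.20.
Then σ = (x₂ − x₁)/(z₂ − z₁) = (0.26 − -0.063)/2.163 = 0.15.

μ = 0.20, σ = 0.15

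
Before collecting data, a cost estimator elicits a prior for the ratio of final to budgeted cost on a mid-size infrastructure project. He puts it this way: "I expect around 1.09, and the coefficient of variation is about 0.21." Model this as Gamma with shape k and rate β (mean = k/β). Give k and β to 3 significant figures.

For Gamma(k, rate β): mean = k/β, variance = k/β², so CV = 1/√k.
CV = 0.21, hence k = 1/CV² = 22.7.
Then β = k/mean = 22.7/1.09 = 20.8.

k ≈ 22.7, β ≈ 20.8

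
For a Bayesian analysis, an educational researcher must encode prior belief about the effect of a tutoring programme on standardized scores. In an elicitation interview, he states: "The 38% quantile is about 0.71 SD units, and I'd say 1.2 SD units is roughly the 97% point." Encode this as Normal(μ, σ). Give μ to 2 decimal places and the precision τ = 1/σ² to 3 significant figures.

For Normal(μ,σ), the p-quantile is μ + z_p·σ. Here z_{0.38} = -0.3055, z_{0.97} = 1.881.
So 0.71 = μ − 0.3055σ and 1.2 = μ + 1.881σ.
Subtracting: σ = (1.2 − 0.71)/(1.881 − (-0.3055)) = 0.22.
Then μ = 0.71 − (-0.3055)·0.22 = 0.78.
Precision τ = 1/σ² = 1/0.2241² = 19.9.

μ = 0.78, τ = 19.9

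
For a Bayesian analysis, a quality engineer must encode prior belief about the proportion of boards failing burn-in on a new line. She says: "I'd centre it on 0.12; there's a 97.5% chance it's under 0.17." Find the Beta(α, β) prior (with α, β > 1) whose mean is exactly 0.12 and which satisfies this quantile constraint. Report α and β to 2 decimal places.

α ≈ 22.54, β ≈ 165.33

With mean 0.12 fixed, write α = 0.12s, β = 0.88s where s = α+β.
Need P(θ < 0.17) = 0.975 under Beta(0.12s, 0.88s). Normal approximation: (q−m)/√(m(1−m)/s) ≈ z_{0.975} = 1.96, so s ≈ 0.12·0.88·(1.96)²/(0.17−0.12)² = 162.3.
At s = 162.3: P(θ<0.17) ≈ 0.966. Adjusting to match 0.975 gives s ≈ 187.87.
So α = 0.12·187.87 ≈ 22.54, β = 0.88·187.87 ≈ 165.33.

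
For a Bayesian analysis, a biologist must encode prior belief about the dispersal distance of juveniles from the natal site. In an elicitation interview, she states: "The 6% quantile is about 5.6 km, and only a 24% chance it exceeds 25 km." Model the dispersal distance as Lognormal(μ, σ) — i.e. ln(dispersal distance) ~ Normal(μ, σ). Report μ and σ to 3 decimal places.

If T ~ Lognormal(μ,σ) then ln T ~ Normal(μ,σ), so the p-quantile of ln T is μ + z_p·σ.
ln(5.6) = 1.723 and ln(25) = 3.219; z_{0.06} = -1.555, z_{0.76} = 0.7063.
σ = (3.219 − 1.723)/(0.7063 − (-1.555)) = 0.662.
μ = 1.723 − (-1.555)·0.662 = 2.752.

μ ≈ 2.752, σ ≈ 0.662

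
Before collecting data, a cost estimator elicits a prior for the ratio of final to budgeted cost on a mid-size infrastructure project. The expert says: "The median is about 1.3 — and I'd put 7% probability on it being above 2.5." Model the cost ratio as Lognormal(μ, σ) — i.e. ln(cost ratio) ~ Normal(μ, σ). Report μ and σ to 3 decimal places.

μ ≈ 0.262, σ ≈ 0.443

If T ~ Lognormal(μ,σ) then ln T ~ Normal(μ,σ), so the p-quantile of ln T is μ + z_p·σ.
ln(1.3) = 0.2624 and ln(2.5) = 0.9163; z_{0.5} = 0, z_{0.93} = 1.476.
σ = (0.9163 − 0.2624)/(1.476 − (0)) = 0.443.
μ = 0.2624 − (0)·0.443 = 0.262.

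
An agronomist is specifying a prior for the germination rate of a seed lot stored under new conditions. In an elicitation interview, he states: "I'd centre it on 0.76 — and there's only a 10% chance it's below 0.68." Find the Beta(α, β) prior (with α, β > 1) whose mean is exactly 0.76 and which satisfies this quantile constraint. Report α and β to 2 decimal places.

With mean 0.76 fixed, write α = 0.76s, β = 0.24s where s = α+β.
Need P(θ < 0.68) = 0.1 under Beta(0.76s, 0.24s). Normal approximation: (q−m)/√(m(1−m)/s) ≈ z_{0.1} = -1.28, so s ≈ 0.76·0.24·(-1.28)²/(0.68−0.76)² = 46.8.
At s = 46.8: P(θ<0.68) ≈ 0.105. Adjusting to match 0.1 gives s ≈ 48.89.
So α = 0.76·48.89 ≈ 37.16, β = 0.24·48.89 ≈ 11.73.

α ≈ 37.16, β ≈ 11.73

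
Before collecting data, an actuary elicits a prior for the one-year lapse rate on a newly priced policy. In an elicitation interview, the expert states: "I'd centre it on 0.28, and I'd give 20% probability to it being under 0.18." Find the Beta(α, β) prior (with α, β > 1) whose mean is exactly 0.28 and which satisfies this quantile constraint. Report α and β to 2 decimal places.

With mean 0.28 fixed, write α = 0.28s, β = 0.72s where s = α+β.
Need P(θ < 0.18) = 0.2 under Beta(0.28s, 0.72s). Normal approximation: (q−m)/√(m(1−m)/s) ≈ z_{0.2} = -0.842, so s ≈ 0.28·0.72·(-0.842)²/(0.18−0.28)² = 14.3.
At s = 14.3: P(θ<0.18) ≈ 0.205. Adjusting to match 0.2 gives s ≈ 14.82.
So α = 0.28·14.82 ≈ 4.15, β = 0.72·14.82 ≈ 10.67.

α ≈ 4.15, β ≈ 10.67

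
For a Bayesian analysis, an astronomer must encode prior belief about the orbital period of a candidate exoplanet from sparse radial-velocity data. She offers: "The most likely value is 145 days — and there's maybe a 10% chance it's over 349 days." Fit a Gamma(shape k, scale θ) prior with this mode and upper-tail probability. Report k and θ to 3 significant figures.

k ≈ 3.49, θ ≈ 58.2

Gamma(k,θ) with k>1 has mode (k−1)θ, so θ = 145/(k−1).
Need P(X < 349) = 0.9 with θ tied to k this way. Start at k = 2, θ = 145: P(X<349) ≈ 0.693.
Too low — raise k to concentrate. Iterating converges to k ≈ 3.49.
Then θ = 145/(3.49−1) ≈ 58.2.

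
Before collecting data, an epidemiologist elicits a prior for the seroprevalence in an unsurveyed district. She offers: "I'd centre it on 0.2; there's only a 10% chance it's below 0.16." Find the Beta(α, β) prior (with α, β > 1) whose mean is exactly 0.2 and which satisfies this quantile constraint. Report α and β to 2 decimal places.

With mean 0.2 fixed, write α = 0.2s, β = 0.8s where s = α+β.
Need P(θ < 0.16) = 0.1 under Beta(0.2s, 0.8s). Normal approximation: (q−m)/√(m(1−m)/s) ≈ z_{0.1} = -1.28, so s ≈ 0.2·0.8·(-1.28)²/(0.16−0.2)² = 164.2.
At s = 164.2: P(θ<0.16) ≈ 0.094. Adjusting to match 0.1 gives s ≈ 156.65.
So α = 0.2·156.65 ≈ 31.33, β = 0.8·156.65 ≈ 125.32.

α ≈ 31.33, β ≈ 125.32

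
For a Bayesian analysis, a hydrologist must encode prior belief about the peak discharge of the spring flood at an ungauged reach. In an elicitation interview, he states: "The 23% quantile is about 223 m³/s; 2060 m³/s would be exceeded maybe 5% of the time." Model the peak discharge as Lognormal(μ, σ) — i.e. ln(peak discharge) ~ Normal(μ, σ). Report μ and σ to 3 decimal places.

If T ~ Lognormal(μ,σ) then ln T ~ Normal(μ,σ), so the p-quantile of ln T is μ + z_p·σ.
ln(223) = 5.407 and ln(2060) = 7.63; z_{0.23} = -0.7388, z_{0.95} = 1.645.
σ = (7.63 − 5.407)/(1.645 − (-0.7388)) = 0.933.
μ = 5.407 − (-0.7388)·0.933 = 6.096.

μ ≈ 6.096, σ ≈ 0.933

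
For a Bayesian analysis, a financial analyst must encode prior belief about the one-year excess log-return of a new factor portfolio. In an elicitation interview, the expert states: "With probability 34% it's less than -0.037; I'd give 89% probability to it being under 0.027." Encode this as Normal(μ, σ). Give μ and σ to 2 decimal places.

For Normal(μ,σ), the p-quantile is μ + z_p·σ. Here z_{0.34} = -0.4125, z_{0.89} = 1.227.
So -0.037 = μ − 0.4125σ and 0.027 = μ + 1.227σ.
Subtracting: σ = (0.027 − -0.037)/(1.227 − (-0.4125)) = 0.04.
Then μ = -0.037 − (-0.4125)·0.04 = -0.02.

μ = -0.02, σ = 0.04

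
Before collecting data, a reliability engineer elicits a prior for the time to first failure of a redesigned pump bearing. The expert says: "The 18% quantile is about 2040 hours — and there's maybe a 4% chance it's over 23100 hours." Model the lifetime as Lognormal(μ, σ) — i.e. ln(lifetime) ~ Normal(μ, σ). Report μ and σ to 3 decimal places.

μ ≈ 8.454, σ ≈ 0.910

If T ~ Lognormal(μ,σ) then ln T ~ Normal(μ,σ), so the p-quantile of ln T is μ + z_p·σ.
ln(2040) = 7.621 and ln(23100) = 10.05; z_{0.18} = -0.9154, z_{0.96} = 1.751.
σ = (10.05 − 7.621)/(1.751 − (-0.9154)) = 0.910.
μ = 7.621 − (-0.9154)·0.910 = 8.454.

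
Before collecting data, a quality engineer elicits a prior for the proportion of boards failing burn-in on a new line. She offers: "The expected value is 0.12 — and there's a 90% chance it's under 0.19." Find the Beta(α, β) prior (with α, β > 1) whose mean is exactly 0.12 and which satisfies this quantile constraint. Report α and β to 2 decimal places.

α ≈ 4.59, β ≈ 33.67

With mean 0.12 fixed, write α = 0.12s, β = 0.88s where s = α+β.
Need P(θ < 0.19) = 0.9 under Beta(0.12s, 0.88s). Normal approximation: (q−m)/√(m(1−m)/s) ≈ z_{0.9} = 1.28, so s ≈ 0.12·0.88·(1.28)²/(0.19−0.12)² = 35.4.
At s = 35.4: P(θ<0.19) ≈ 0.893. Adjusting to match 0.9 gives s ≈ 38.26.
So α = 0.12·38.26 ≈ 4.59, β = 0.88·38.26 ≈ 33.67.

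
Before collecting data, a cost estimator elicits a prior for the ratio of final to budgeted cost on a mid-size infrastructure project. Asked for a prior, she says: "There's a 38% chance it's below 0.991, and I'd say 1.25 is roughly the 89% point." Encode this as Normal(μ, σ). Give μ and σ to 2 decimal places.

For Normal(μ,σ), the p-quantile is μ + z_p·σ. Here z_{0.38} = -0.3055, z_{0.89} = 1.227.
So 0.991 = μ − 0.3055σ and 1.25 = μ + 1.227σ.
Subtracting: σ = (1.25 − 0.991)/(1.227 − (-0.3055)) = 0.17.
Then μ = 0.991 − (-0.3055)·0.17 = 1.04.

μ = 1.04, σ = 0.17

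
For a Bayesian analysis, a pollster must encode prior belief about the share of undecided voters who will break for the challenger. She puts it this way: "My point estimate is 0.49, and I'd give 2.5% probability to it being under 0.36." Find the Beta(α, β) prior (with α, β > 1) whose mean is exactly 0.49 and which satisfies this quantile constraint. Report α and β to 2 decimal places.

With mean 0.49 fixed, write α = 0.49s, β = 0.51s where s = α+β.
Need P(θ < 0.36) = 0.025 under Beta(0.49s, 0.51s). Normal approximation: (q−m)/√(m(1−m)/s) ≈ z_{0.025} = -1.96, so s ≈ 0.49·0.51·(-1.96)²/(0.36−0.49)² = 56.8.
At s = 56.8: P(θ<0.36) ≈ 0.023. Adjusting to match 0.025 gives s ≈ 55.06.
So α = 0.49·55.06 ≈ 26.98, β = 0.51·55.06 ≈ 28.08.

α ≈ 26.98, β ≈ 28.08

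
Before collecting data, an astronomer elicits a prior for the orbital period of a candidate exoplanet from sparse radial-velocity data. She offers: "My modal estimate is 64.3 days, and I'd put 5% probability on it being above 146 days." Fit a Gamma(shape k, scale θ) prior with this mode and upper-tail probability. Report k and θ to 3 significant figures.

Gamma(k,θ) with k>1 has mode (k−1)θ, so θ = 64.3/(k−1).
Need P(X < 146) = 0.95 with θ tied to k this way. Start at k = 2, θ = 64.3: P(X<146) ≈ 0.662.
Too low — raise k to concentrate. Iterating converges to k ≈ 5.08.
Then θ = 64.3/(5.08−1) ≈ 15.8.

k ≈ 5.08, θ ≈ 15.8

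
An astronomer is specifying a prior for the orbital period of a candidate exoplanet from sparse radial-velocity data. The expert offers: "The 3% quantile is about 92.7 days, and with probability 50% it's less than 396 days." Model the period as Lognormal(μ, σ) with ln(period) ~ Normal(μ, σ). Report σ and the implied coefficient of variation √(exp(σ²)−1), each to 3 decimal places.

If T ~ Lognormal(μ,σ) then ln T ~ Normal(μ,σ), so the p-quantile of ln T is μ + z_p·σ.
ln(92.7) = 4.529 and ln(396) = 5.981; z_{0.03} = -1.881, z_{0.5} = 0.
σ = (5.981 − 4.529)/(0 − (-1.881)) = 0.772.
μ = 4.529 − (-1.881)·0.772 = 5.981.
CV = √(exp(σ²)−1) = √(exp(0.5960)−1) = 0.903.

σ ≈ 0.772, CV ≈ 0.903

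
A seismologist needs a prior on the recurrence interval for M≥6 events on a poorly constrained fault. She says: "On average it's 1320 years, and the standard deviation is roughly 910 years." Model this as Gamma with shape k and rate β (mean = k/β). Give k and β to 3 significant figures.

For Gamma(k, rate β): mean = k/β, variance = k/β², so CV = 1/√k.
CV = SD/mean = 910/1320 = 0.6894, hence k = 1/CV² = 2.1.
Then β = k/mean = 2.1/1320 = 0.00159.

k ≈ 2.1, β ≈ 0.00159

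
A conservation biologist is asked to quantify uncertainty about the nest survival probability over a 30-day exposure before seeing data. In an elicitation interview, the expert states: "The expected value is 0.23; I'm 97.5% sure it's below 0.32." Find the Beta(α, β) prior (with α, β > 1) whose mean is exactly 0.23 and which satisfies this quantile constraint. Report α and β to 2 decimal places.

With mean 0.23 fixed, write α = 0.23s, β = 0.77s where s = α+β.
Need P(θ < 0.32) = 0.975 under Beta(0.23s, 0.77s). Normal approximation: (q−m)/√(m(1−m)/s) ≈ z_{0.975} = 1.96, so s ≈ 0.23·0.77·(1.96)²/(0.32−0.23)² = 84.0.
At s = 84.0: P(θ<0.32) ≈ 0.969. Adjusting to match 0.975 gives s ≈ 93.48.
So α = 0.23·93.48 ≈ 21.50, β = 0.77·93.48 ≈ 71.98.

α ≈ 21.50, β ≈ 71.98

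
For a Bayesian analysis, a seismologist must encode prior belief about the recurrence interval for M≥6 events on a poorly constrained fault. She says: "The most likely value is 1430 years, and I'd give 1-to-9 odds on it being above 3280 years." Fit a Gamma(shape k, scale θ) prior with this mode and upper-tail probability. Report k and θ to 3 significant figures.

Gamma(k,θ) with k>1 has mode (k−1)θ, so θ = 1430/(k−1).
Need P(X < 3280) = 0.9 with θ tied to k this way. Start at k = 2, θ = 1430: P(X<3280) ≈ 0.668.
Too low — raise k to concentrate. Iterating converges to k ≈ 3.79.
Then θ = 1430/(3.79−1) ≈ 512.

k ≈ 3.79, θ ≈ 512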